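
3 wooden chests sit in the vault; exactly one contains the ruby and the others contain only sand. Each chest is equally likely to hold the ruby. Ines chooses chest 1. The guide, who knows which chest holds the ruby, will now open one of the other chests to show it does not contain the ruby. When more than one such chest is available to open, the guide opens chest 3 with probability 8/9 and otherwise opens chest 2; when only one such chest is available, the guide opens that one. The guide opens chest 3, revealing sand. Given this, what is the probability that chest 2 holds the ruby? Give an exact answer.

9/17

Condition on the true location of the ruby.
If it is in chest 1 (prior 1/3): chest 3 is available, opened with probability 8/9; weight (1/3)·(8/9) = 8/27.
If it is in chest 2 (prior 1/3): only chest 3 is available, probability 1; weight (1/3)·1 = 1/3.
If it is in chest 3 (prior 1/3): the guide opened chest 3, so this case is ruled out; weight (1/3)·0 = 0.
The weights sum to 17/27.
So P(the ruby in chest 2 | the guide opened chest 3) = (1/3) / (17/27) = 9/17.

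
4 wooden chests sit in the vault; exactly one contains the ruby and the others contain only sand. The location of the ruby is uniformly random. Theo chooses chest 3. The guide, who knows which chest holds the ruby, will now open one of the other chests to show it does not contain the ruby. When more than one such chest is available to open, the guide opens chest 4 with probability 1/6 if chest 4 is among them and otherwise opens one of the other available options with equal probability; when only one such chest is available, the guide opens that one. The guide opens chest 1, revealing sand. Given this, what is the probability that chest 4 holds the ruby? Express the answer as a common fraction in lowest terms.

Condition on the true location of the ruby.
If it is in chest 1 (prior 1/4): the guide opened chest 1, so this case is ruled out; weight (1/4)·0 = 0.
If it is in chest 2 (prior 1/4): chest 4 is available but not opened, probability 5/6; weight (1/4)·(5/6) = 5/24.
If it is in chest 3 (prior 1/4): chest 4 is available but not opened; chest 1 gets probability (1 − 1/6)/2 = 5/12; weight (1/4)·(5/12) = 5/48.
If it is in chest 4 (prior 1/4): chest 4 holds the prize so is unavailable; the guide chooses uniformly among the 2 others, probability 1/2; weight (1/4)·(1/2) = 1/8.
The weights sum to 7/16.
So P(the ruby in chest 4 | the guide opened chest 1) = (1/8) / (7/16) = 2/7.

2/7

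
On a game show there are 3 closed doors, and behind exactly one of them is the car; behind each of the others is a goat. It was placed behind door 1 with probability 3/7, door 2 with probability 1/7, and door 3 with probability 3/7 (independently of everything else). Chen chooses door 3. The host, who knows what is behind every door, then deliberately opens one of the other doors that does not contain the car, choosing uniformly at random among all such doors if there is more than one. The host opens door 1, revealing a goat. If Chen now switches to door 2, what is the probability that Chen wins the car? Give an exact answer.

Condition on the true location of the car.
If it is behind door 1 (prior 3/7): the host opened door 1, so this case is ruled out; weight (3/7)·0 = 0.
If it is behind door 2 (prior 1/7): the host has no choice, probability 1; weight (1/7)·1 = 1/7.
If it is behind door 3 (prior 3/7): the host has 2 equally likely choices, so probability 1/2; weight (3/7)·(1/2) = 3/14.
The weights sum to 5/14.
So P(the car behind door 2 | the host opened door 1) = (1/7) / (5/14) = 2/5.

2/5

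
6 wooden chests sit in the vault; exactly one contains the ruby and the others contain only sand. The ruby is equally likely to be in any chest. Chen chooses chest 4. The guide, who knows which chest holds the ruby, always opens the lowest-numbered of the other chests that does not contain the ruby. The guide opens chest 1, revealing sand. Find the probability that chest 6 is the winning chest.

1/5

Apply Bayes' rule, conditioning on where the ruby actually is.
If it is in chest 1 (prior 1/6): the guide opened chest 1, so this case is ruled out; weight (1/6)·0 = 0.
If it is in any of chests 2, 3, 4, 5, and 6 (prior 1/6 each): chest 1 is the lowest-numbered option available, probability 1; weight (1/6)·1 = 1/6 each.
The weights sum to 5/6.
So P(the ruby in chest 6 | the guide opened chest 1) = (1/6) / (5/6) = 1/5.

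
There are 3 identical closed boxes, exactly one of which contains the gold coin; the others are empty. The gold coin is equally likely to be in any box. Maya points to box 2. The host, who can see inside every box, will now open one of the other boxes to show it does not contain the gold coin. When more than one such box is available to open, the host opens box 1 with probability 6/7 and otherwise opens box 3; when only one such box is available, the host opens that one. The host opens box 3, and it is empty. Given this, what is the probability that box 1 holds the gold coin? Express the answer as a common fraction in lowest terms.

Consider each possible location of the gold coin in turn.
If it is in box 1 (prior 1/3): only box 3 is available, probability 1; weight (1/3)·1 = 1/3.
If it is in box 2 (prior 1/3): box 1 is available but not opened, probability 1/7; weight (1/3)·(1/7) = 1/21.
If it is in box 3 (prior 1/3): the host opened box 3, so this case is ruled out; weight (1/3)·0 = 0.
The weights sum to 8/21.
So P(the gold coin in box 1 | the host opened box 3) = (1/3) / (8/21) = 7/8.

7/8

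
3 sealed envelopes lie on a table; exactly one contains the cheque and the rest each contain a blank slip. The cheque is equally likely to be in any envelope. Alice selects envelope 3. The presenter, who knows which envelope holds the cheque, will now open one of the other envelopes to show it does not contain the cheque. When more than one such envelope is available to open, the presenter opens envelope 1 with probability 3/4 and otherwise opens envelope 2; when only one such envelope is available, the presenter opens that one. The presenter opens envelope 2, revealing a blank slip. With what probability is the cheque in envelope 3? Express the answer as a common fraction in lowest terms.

1/5

Condition on the true location of the cheque.
If it is in envelope 1 (prior 1/3): only envelope 2 is available, probability 1; weight (1/3)·1 = 1/3.
If it is in envelope 2 (prior 1/3): the presenter opened envelope 2, so this case is ruled out; weight (1/3)·0 = 0.
If it is in envelope 3 (prior 1/3): envelope 1 is available but not opened, probability 1/4; weight (1/3)·(1/4) = 1/12.
The weights sum to 5/12.
So P(the cheque in envelope 3 | the presenter opened envelope 2) = (1/12) / (5/12) = 1/5.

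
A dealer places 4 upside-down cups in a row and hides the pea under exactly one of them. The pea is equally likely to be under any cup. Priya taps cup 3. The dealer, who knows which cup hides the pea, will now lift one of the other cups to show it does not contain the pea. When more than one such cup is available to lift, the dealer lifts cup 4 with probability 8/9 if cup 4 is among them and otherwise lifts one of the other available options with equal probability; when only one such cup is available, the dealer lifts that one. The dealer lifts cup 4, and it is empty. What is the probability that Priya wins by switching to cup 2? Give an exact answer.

1/3

Consider each possible location of the pea in turn.
If it is under any of cups 1, 2, and 3 (prior 1/4 each): cup 4 is available, opened with probability 8/9; weight (1/4)·(8/9) = 2/9 each.
If it is under cup 4 (prior 1/4): the dealer opened cup 4, so this case is ruled out; weight (1/4)·0 = 0.
The weights sum to 2/3.
So P(the pea under cup 2 | the dealer opened cup 4) = (2/9) / (2/3) = 1/3.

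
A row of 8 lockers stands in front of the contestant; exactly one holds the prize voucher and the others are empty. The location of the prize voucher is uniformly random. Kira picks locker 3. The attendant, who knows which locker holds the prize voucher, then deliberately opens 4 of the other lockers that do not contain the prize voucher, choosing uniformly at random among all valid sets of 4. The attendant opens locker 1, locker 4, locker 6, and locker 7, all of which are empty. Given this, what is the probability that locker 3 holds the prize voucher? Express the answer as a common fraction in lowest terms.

1/8

Apply Bayes' rule, conditioning on where the prize voucher actually is.
If it is in any of lockers 1, 4, 6, and 7 (prior 1/8 each): that locker was opened and seen not to hold the prize — ruled out; weight (1/8)·0 = 0 each.
If it is in any of lockers 2, 5, and 8 (prior 1/8 each): the attendant has 15 equally likely choices, so probability 1/15; weight (1/8)·(1/15) = 1/120 each.
If it is in locker 3 (prior 1/8): the attendant has 35 equally likely choices, so probability 1/35; weight (1/8)·(1/35) = 1/280.
The weights sum to 1/35.
So P(the prize voucher in locker 3 | the attendant opened locker 1, locker 4, locker 6, and locker 7) = (1/280) / (1/35) = 1/8.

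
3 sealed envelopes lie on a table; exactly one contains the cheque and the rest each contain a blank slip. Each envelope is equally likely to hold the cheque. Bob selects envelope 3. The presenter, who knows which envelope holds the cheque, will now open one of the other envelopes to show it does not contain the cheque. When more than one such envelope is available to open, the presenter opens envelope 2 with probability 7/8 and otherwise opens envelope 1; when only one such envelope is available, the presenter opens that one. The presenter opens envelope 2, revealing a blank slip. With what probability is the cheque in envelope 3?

Apply Bayes' rule, conditioning on where the cheque actually is.
If it is in envelope 1 (prior 1/3): only envelope 2 is available, probability 1; weight (1/3)·1 = 1/3.
If it is in envelope 2 (prior 1/3): the presenter opened envelope 2, so this case is ruled out; weight (1/3)·0 = 0.
If it is in envelope 3 (prior 1/3): envelope 2 is available, opened with probability 7/8; weight (1/3)·(7/8) = 7/24.
The weights sum to 5/8.
So P(the cheque in envelope 3 | the presenter opened envelope 2) = (7/24) / (5/8) = 7/15.

7/15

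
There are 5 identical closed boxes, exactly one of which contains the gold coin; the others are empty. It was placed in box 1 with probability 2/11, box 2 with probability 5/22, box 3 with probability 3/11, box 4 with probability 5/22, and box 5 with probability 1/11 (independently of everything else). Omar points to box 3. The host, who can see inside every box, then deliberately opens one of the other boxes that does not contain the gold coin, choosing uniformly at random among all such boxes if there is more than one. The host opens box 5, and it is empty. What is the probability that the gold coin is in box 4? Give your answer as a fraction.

Condition on the true location of the gold coin.
If it is in box 1 (prior 2/11): the host has 3 equally likely choices, so probability 1/3; weight (2/11)·(1/3) = 2/33.
If it is in either of boxes 2 and 4 (prior 5/22 each): the host has 3 equally likely choices, so probability 1/3; weight (5/22)·(1/3) = 5/66 each.
If it is in box 3 (prior 3/11): the host has 4 equally likely choices, so probability 1/4; weight (3/11)·(1/4) = 3/44.
If it is in box 5 (prior 1/11): the host opened box 5, so this case is ruled out; weight (1/11)·0 = 0.
The weights sum to 37/132.
So P(the gold coin in box 4 | the host opened box 5) = (5/66) / (37/132) = 10/37.

10/37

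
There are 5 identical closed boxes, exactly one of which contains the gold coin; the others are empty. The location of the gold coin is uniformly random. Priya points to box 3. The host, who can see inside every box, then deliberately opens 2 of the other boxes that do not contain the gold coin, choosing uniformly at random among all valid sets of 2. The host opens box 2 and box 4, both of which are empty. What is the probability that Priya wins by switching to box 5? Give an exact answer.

Apply Bayes' rule, conditioning on where the gold coin actually is.
If it is in either of boxes 1 and 5 (prior 1/5 each): the host has 3 equally likely choices, so probability 1/3; weight (1/5)·(1/3) = 1/15 each.
If it is in either of boxes 2 and 4 (prior 1/5 each): that box was opened and seen not to hold the prize — ruled out; weight (1/5)·0 = 0 each.
If it is in box 3 (prior 1/5): the host has 6 equally likely choices, so probability 1/6; weight (1/5)·(1/6) = 1/30.
The weights sum to 1/6.
So P(the gold coin in box 5 | the host opened box 2 and box 4) = (1/15) / (1/6) = 2/5.

2/5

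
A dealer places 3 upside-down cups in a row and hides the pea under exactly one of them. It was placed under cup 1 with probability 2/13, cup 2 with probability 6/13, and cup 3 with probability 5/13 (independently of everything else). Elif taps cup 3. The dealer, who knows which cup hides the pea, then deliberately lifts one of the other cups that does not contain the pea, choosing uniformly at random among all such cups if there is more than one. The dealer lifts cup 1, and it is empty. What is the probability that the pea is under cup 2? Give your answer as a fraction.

12/17

Condition on the true location of the pea.
If it is under cup 1 (prior 2/13): the dealer opened cup 1, so this case is ruled out; weight (2/13)·0 = 0.
If it is under cup 2 (prior 6/13): the dealer has no choice, probability 1; weight (6/13)·1 = 6/13.
If it is under cup 3 (prior 5/13): the dealer has 2 equally likely choices, so probability 1/2; weight (5/13)·(1/2) = 5/26.
The weights sum to 17/26.
So P(the pea under cup 2 | the dealer opened cup 1) = (6/13) / (17/26) = 12/17.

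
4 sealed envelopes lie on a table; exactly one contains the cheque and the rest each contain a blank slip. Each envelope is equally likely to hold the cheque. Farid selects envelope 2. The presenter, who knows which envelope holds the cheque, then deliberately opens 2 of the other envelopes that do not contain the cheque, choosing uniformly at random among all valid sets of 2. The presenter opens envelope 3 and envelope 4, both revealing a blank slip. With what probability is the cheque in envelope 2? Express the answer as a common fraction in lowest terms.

Consider each possible location of the cheque in turn.
If it is in envelope 1 (prior 1/4): the presenter has no choice, probability 1; weight (1/4)·1 = 1/4.
If it is in envelope 2 (prior 1/4): the presenter has 3 equally likely choices, so probability 1/3; weight (1/4)·(1/3) = 1/12.
If it is in either of envelopes 3 and 4 (prior 1/4 each): that envelope was opened and seen not to hold the prize — ruled out; weight (1/4)·0 = 0 each.
The weights sum to 1/3.
So P(the cheque in envelope 2 | the presenter opened envelope 3 and envelope 4) = (1/12) / (1/3) = 1/4.

1/4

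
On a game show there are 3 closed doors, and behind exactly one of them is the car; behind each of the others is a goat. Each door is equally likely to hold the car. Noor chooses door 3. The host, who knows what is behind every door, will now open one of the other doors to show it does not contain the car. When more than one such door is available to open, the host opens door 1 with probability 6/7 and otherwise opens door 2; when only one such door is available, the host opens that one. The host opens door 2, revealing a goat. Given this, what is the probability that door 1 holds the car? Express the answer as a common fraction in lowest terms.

Consider each possible location of the car in turn.
If it is behind door 1 (prior 1/3): only door 2 is available, probability 1; weight (1/3)·1 = 1/3.
If it is behind door 2 (prior 1/3): the host opened door 2, so this case is ruled out; weight (1/3)·0 = 0.
If it is behind door 3 (prior 1/3): door 1 is available but not opened, probability 1/7; weight (1/3)·(1/7) = 1/21.
The weights sum to 8/21.
So P(the car behind door 1 | the host opened door 2) = (1/3) / (8/21) = 7/8.

7/8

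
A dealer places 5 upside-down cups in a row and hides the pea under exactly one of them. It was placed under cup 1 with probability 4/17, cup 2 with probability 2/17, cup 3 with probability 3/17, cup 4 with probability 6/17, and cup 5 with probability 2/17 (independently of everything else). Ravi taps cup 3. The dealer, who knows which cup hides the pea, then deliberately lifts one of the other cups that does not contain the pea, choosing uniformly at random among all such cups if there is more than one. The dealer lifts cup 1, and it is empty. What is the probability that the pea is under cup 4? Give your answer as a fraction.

24/49

Apply Bayes' rule, conditioning on where the pea actually is.
If it is under cup 1 (prior 4/17): the dealer opened cup 1, so this case is ruled out; weight (4/17)·0 = 0.
If it is under either of cups 2 and 5 (prior 2/17 each): the dealer has 3 equally likely choices, so probability 1/3; weight (2/17)·(1/3) = 2/51 each.
If it is under cup 3 (prior 3/17): the dealer has 4 equally likely choices, so probability 1/4; weight (3/17)·(1/4) = 3/68.
If it is under cup 4 (prior 6/17): the dealer has 3 equally likely choices, so probability 1/3; weight (6/17)·(1/3) = 2/17.
The weights sum to 49/204.
So P(the pea under cup 4 | the dealer opened cup 1) = (2/17) / (49/204) = 24/49.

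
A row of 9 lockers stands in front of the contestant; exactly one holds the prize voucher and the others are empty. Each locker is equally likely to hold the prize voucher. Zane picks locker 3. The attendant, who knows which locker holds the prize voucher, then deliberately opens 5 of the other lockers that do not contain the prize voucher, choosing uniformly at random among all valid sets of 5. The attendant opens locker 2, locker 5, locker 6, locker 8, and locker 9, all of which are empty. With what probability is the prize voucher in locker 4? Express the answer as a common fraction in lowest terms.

Apply Bayes' rule, conditioning on where the prize voucher actually is.
If it is in any of lockers 1, 4, and 7 (prior 1/9 each): the attendant has 21 equally likely choices, so probability 1/21; weight (1/9)·(1/21) = 1/189 each.
If it is in any of lockers 2, 5, 6, 8, and 9 (prior 1/9 each): that locker was opened and seen not to hold the prize — ruled out; weight (1/9)·0 = 0 each.
If it is in locker 3 (prior 1/9): the attendant has 56 equally likely choices, so probability 1/56; weight (1/9)·(1/56) = 1/504.
The weights sum to 1/56.
So P(the prize voucher in locker 4 | the attendant opened locker 2, locker 5, locker 6, locker 8, and locker 9) = (1/189) / (1/56) = 8/27.

8/27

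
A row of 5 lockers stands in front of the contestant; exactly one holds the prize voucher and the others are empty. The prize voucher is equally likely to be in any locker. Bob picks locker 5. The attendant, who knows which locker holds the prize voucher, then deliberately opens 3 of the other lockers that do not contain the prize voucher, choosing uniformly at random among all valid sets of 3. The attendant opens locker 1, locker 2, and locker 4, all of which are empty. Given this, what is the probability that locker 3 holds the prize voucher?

Apply Bayes' rule, conditioning on where the prize voucher actually is.
If it is in any of lockers 1, 2, and 4 (prior 1/5 each): that locker was opened and seen not to hold the prize — ruled out; weight (1/5)·0 = 0 each.
If it is in locker 3 (prior 1/5): the attendant has no choice, probability 1; weight (1/5)·1 = 1/5.
If it is in locker 5 (prior 1/5): the attendant has 4 equally likely choices, so probability 1/4; weight (1/5)·(1/4) = 1/20.
The weights sum to 1/4.
So P(the prize voucher in locker 3 | the attendant opened locker 1, locker 2, and locker 4) = (1/5) / (1/4) = 4/5.

4/5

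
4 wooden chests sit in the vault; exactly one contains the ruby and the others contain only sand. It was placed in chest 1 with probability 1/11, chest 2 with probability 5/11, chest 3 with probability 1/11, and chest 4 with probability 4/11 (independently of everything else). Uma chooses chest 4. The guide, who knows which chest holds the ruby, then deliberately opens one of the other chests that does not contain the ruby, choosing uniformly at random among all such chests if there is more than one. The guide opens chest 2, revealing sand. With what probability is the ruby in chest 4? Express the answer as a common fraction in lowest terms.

Condition on the true location of the ruby.
If it is in either of chests 1 and 3 (prior 1/11 each): the guide has 2 equally likely choices, so probability 1/2; weight (1/11)·(1/2) = 1/22 each.
If it is in chest 2 (prior 5/11): the guide opened chest 2, so this case is ruled out; weight (5/11)·0 = 0.
If it is in chest 4 (prior 4/11): the guide has 3 equally likely choices, so probability 1/3; weight (4/11)·(1/3) = 4/33.
The weights sum to 7/33.
So P(the ruby in chest 4 | the guide opened chest 2) = (4/33) / (7/33) = 4/7.

4/7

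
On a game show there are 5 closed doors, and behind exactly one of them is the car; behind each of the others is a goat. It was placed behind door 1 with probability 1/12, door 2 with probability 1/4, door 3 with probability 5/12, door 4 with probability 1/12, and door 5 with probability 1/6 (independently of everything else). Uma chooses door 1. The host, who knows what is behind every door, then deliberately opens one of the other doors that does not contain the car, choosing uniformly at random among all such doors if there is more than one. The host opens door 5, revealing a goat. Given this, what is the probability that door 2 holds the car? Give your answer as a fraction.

4/13

Apply Bayes' rule, conditioning on where the car actually is.
If it is behind door 1 (prior 1/12): the host has 4 equally likely choices, so probability 1/4; weight (1/12)·(1/4) = 1/48.
If it is behind door 2 (prior 1/4): the host has 3 equally likely choices, so probability 1/3; weight (1/4)·(1/3) = 1/12.
If it is behind door 3 (prior 5/12): the host has 3 equally likely choices, so probability 1/3; weight (5/12)·(1/3) = 5/36.
If it is behind door 4 (prior 1/12): the host has 3 equally likely choices, so probability 1/3; weight (1/12)·(1/3) = 1/36.
If it is behind door 5 (prior 1/6): the host opened door 5, so this case is ruled out; weight (1/6)·0 = 0.
The weights sum to 13/48.
So P(the car behind door 2 | the host opened door 5) = (1/12) / (13/48) = 4/13.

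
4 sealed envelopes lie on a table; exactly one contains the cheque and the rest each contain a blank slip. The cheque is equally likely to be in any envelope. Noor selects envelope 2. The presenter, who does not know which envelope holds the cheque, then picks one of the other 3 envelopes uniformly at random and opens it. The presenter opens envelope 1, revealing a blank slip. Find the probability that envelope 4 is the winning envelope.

Because the presenter chose which envelope to open without knowing where the cheque is, the choice is independent of the prize location. Learning that envelope 1 does not hold the cheque simply rules out that one location and leaves the remaining 3 envelopes still equally likely by symmetry.
So P(the cheque in envelope 4) = 1/3.

1/3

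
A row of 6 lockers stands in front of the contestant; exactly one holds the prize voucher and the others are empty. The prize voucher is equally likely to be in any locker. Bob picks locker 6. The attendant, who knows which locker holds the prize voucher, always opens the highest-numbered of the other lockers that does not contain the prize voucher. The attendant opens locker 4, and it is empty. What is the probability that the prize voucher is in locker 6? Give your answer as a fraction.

Consider each possible location of the prize voucher in turn.
If it is in any of lockers 1, 2, 3, and 6 (prior 1/6 each): the attendant would have opened locker 5 instead, probability 0; weight (1/6)·0 = 0 each.
If it is in locker 4 (prior 1/6): the attendant opened locker 4, so this case is ruled out; weight (1/6)·0 = 0.
If it is in locker 5 (prior 1/6): locker 4 is the highest-numbered option available, probability 1; weight (1/6)·1 = 1/6.
The weights sum to 1/6.
So P(the prize voucher in locker 6 | the attendant opened locker 4) = 0 / (1/6) = 0.

0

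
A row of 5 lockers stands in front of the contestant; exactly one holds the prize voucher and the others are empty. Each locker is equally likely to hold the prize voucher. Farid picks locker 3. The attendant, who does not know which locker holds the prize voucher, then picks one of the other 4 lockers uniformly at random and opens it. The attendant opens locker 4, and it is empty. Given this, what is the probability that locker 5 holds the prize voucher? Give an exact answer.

1/4

Because the attendant chose which locker to open without knowing where the prize voucher is, the choice is independent of the prize location. Learning that locker 4 does not hold the prize voucher simply rules out that one location and leaves the remaining 4 lockers still equally likely by symmetry.
So P(the prize voucher in locker 5) = 1/4.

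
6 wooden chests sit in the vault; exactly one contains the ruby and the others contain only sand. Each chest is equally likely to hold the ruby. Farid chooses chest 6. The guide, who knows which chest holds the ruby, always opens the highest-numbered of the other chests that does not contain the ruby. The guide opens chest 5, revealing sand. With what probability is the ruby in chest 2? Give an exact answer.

1/5

Apply Bayes' rule, conditioning on where the ruby actually is.
If it is in any of chests 1, 2, 3, 4, and 6 (prior 1/6 each): chest 5 is the highest-numbered option available, probability 1; weight (1/6)·1 = 1/6 each.
If it is in chest 5 (prior 1/6): the guide opened chest 5, so this case is ruled out; weight (1/6)·0 = 0.
The weights sum to 5/6.
So P(the ruby in chest 2 | the guide opened chest 5) = (1/6) / (5/6) = 1/5.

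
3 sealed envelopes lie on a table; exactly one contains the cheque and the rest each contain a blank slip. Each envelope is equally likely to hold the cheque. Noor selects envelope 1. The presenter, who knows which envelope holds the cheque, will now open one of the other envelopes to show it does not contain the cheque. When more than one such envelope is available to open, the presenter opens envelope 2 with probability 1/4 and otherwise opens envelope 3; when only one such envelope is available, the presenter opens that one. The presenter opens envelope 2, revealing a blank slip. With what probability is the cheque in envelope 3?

Consider each possible location of the cheque in turn.
If it is in envelope 1 (prior 1/3): envelope 2 is available, opened with probability 1/4; weight (1/3)·(1/4) = 1/12.
If it is in envelope 2 (prior 1/3): the presenter opened envelope 2, so this case is ruled out; weight (1/3)·0 = 0.
If it is in envelope 3 (prior 1/3): only envelope 2 is available, probability 1; weight (1/3)·1 = 1/3.
The weights sum to 5/12.
So P(the cheque in envelope 3 | the presenter opened envelope 2) = (1/3) / (5/12) = 4/5.

4/5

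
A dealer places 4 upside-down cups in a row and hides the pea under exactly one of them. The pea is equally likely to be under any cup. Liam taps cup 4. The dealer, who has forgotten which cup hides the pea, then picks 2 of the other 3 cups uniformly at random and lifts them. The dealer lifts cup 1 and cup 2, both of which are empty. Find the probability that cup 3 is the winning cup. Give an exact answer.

Apply Bayes' rule, conditioning on where the pea actually is.
If it is under either of cups 1 and 2 (prior 1/4 each): that cup was opened and seen not to hold the prize — ruled out; weight (1/4)·0 = 0 each.
If it is under either of cups 3 and 4 (prior 1/4 each): the dealer picks exactly this set with probability 1/3 regardless, and none is the prize; weight (1/4)·(1/3) = 1/12 each.
The weights sum to 1/6.
So P(the pea under cup 3 | the dealer opened cup 1 and cup 2) = (1/12) / (1/6) = 1/2.

1/2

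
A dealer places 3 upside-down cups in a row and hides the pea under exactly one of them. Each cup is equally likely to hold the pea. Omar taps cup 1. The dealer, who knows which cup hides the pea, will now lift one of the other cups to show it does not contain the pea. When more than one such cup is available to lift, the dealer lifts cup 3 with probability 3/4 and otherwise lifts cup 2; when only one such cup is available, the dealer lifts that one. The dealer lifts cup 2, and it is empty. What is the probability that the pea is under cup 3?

4/5

Consider each possible location of the pea in turn.
If it is under cup 1 (prior 1/3): cup 3 is available but not opened, probability 1/4; weight (1/3)·(1/4) = 1/12.
If it is under cup 2 (prior 1/3): the dealer opened cup 2, so this case is ruled out; weight (1/3)·0 = 0.
If it is under cup 3 (prior 1/3): only cup 2 is available, probability 1; weight (1/3)·1 = 1/3.
The weights sum to 5/12.
So P(the pea under cup 3 | the dealer opened cup 2) = (1/3) / (5/12) = 4/5.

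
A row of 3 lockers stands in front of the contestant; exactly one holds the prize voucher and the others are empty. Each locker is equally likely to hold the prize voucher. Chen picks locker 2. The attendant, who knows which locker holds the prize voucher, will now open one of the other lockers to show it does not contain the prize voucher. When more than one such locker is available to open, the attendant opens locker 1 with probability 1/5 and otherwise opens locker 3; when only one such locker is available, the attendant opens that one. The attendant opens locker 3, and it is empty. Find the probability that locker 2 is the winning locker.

4/9

Condition on the true location of the prize voucher.
If it is in locker 1 (prior 1/3): only locker 3 is available, probability 1; weight (1/3)·1 = 1/3.
If it is in locker 2 (prior 1/3): locker 1 is available but not opened, probability 4/5; weight (1/3)·(4/5) = 4/15.
If it is in locker 3 (prior 1/3): the attendant opened locker 3, so this case is ruled out; weight (1/3)·0 = 0.
The weights sum to 3/5.
So P(the prize voucher in locker 2 | the attendant opened locker 3) = (4/15) / (3/5) = 4/9.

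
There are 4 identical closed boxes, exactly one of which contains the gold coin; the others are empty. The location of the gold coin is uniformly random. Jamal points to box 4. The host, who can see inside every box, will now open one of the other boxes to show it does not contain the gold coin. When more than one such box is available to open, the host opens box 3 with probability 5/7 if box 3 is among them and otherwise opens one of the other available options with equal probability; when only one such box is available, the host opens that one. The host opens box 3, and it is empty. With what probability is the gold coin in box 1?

Apply Bayes' rule, conditioning on where the gold coin actually is.
If it is in any of boxes 1, 2, and 4 (prior 1/4 each): box 3 is available, opened with probability 5/7; weight (1/4)·(5/7) = 5/28 each.
If it is in box 3 (prior 1/4): the host opened box 3, so this case is ruled out; weight (1/4)·0 = 0.
The weights sum to 15/28.
So P(the gold coin in box 1 | the host opened box 3) = (5/28) / (15/28) = 1/3.

1/3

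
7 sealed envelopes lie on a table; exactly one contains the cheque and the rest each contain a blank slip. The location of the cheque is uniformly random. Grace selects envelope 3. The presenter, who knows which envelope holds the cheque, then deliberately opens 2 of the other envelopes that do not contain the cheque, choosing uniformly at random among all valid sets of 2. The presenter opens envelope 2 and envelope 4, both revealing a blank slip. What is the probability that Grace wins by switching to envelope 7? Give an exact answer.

Consider each possible location of the cheque in turn.
If it is in any of envelopes 1, 5, 6, and 7 (prior 1/7 each): the presenter has 10 equally likely choices, so probability 1/10; weight (1/7)·(1/10) = 1/70 each.
If it is in either of envelopes 2 and 4 (prior 1/7 each): that envelope was opened and seen not to hold the prize — ruled out; weight (1/7)·0 = 0 each.
If it is in envelope 3 (prior 1/7): the presenter has 15 equally likely choices, so probability 1/15; weight (1/7)·(1/15) = 1/105.
The weights sum to 1/15.
So P(the cheque in envelope 7 | the presenter opened envelope 2 and envelope 4) = (1/70) / (1/15) = 3/14.

3/14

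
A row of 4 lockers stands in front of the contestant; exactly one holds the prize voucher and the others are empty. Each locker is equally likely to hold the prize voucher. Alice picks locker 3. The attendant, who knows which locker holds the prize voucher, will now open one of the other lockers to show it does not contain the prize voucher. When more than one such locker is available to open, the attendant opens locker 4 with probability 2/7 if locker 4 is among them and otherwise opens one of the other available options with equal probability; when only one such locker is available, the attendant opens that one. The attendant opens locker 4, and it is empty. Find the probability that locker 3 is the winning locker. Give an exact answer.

Consider each possible location of the prize voucher in turn.
If it is in any of lockers 1, 2, and 3 (prior 1/4 each): locker 4 is available, opened with probability 2/7; weight (1/4)·(2/7) = 1/14 each.
If it is in locker 4 (prior 1/4): the attendant opened locker 4, so this case is ruled out; weight (1/4)·0 = 0.
The weights sum to 3/14.
So P(the prize voucher in locker 3 | the attendant opened locker 4) = (1/14) / (3/14) = 1/3.

1/3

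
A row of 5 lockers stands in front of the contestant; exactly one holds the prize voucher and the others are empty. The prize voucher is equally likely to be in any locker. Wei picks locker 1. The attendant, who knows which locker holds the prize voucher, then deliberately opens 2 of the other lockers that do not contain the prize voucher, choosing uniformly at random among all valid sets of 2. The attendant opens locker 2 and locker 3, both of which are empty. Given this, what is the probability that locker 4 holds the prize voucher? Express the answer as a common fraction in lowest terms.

2/5

Apply Bayes' rule, conditioning on where the prize voucher actually is.
If it is in locker 1 (prior 1/5): the attendant has 6 equally likely choices, so probability 1/6; weight (1/5)·(1/6) = 1/30.
If it is in either of lockers 2 and 3 (prior 1/5 each): that locker was opened and seen not to hold the prize — ruled out; weight (1/5)·0 = 0 each.
If it is in either of lockers 4 and 5 (prior 1/5 each): the attendant has 3 equally likely choices, so probability 1/3; weight (1/5)·(1/3) = 1/15 each.
The weights sum to 1/6.
So P(the prize voucher in locker 4 | the attendant opened locker 2 and locker 3) = (1/15) / (1/6) = 2/5.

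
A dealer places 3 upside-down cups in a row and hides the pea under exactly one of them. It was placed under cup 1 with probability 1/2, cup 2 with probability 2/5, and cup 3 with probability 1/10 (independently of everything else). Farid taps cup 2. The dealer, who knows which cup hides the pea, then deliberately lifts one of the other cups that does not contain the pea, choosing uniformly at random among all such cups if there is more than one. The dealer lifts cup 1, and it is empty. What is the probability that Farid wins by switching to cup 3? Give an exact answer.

1/3

Condition on the true location of the pea.
If it is under cup 1 (prior 1/2): the dealer opened cup 1, so this case is ruled out; weight (1/2)·0 = 0.
If it is under cup 2 (prior 2/5): the dealer has 2 equally likely choices, so probability 1/2; weight (2/5)·(1/2) = 1/5.
If it is under cup 3 (prior 1/10): the dealer has no choice, probability 1; weight (1/10)·1 = 1/10.
The weights sum to 3/10.
So P(the pea under cup 3 | the dealer opened cup 1) = (1/10) / (3/10) = 1/3.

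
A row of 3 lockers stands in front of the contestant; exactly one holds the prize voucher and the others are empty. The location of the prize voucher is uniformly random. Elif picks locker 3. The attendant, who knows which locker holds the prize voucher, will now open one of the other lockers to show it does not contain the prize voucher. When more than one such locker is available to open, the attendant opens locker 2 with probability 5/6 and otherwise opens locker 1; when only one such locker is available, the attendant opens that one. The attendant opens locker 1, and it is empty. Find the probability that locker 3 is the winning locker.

1/7

Consider each possible location of the prize voucher in turn.
If it is in locker 1 (prior 1/3): the attendant opened locker 1, so this case is ruled out; weight (1/3)·0 = 0.
If it is in locker 2 (prior 1/3): only locker 1 is available, probability 1; weight (1/3)·1 = 1/3.
If it is in locker 3 (prior 1/3): locker 2 is available but not opened, probability 1/6; weight (1/3)·(1/6) = 1/18.
The weights sum to 7/18.
So P(the prize voucher in locker 3 | the attendant opened locker 1) = (1/18) / (7/18) = 1/7.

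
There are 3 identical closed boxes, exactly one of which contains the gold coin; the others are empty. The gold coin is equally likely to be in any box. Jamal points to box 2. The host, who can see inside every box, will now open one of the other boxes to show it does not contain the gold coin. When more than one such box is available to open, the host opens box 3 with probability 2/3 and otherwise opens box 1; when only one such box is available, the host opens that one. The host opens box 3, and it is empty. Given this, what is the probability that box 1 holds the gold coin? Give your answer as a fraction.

3/5

Consider each possible location of the gold coin in turn.
If it is in box 1 (prior 1/3): only box 3 is available, probability 1; weight (1/3)·1 = 1/3.
If it is in box 2 (prior 1/3): box 3 is available, opened with probability 2/3; weight (1/3)·(2/3) = 2/9.
If it is in box 3 (prior 1/3): the host opened box 3, so this case is ruled out; weight (1/3)·0 = 0.
The weights sum to 5/9.
So P(the gold coin in box 1 | the host opened box 3) = (1/3) / (5/9) = 3/5.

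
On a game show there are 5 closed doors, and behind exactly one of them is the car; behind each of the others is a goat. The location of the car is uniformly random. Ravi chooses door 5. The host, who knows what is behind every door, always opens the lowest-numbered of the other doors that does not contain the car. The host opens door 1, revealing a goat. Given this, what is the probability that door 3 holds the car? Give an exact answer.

1/4

Apply Bayes' rule, conditioning on where the car actually is.
If it is behind door 1 (prior 1/5): the host opened door 1, so this case is ruled out; weight (1/5)·0 = 0.
If it is behind any of doors 2, 3, 4, and 5 (prior 1/5 each): door 1 is the lowest-numbered option available, probability 1; weight (1/5)·1 = 1/5 each.
The weights sum to 4/5.
So P(the car behind door 3 | the host opened door 1) = (1/5) / (4/5) = 1/4.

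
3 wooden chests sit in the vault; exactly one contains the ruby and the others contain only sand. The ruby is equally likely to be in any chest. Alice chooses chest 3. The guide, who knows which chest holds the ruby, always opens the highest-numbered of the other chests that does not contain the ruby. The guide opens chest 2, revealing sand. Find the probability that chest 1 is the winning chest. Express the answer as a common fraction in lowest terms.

Apply Bayes' rule, conditioning on where the ruby actually is.
If it is in either of chests 1 and 3 (prior 1/3 each): chest 2 is the highest-numbered option available, probability 1; weight (1/3)·1 = 1/3 each.
If it is in chest 2 (prior 1/3): the guide opened chest 2, so this case is ruled out; weight (1/3)·0 = 0.
The weights sum to 2/3.
So P(the ruby in chest 1 | the guide opened chest 2) = (1/3) / (2/3) = 1/2.

1/2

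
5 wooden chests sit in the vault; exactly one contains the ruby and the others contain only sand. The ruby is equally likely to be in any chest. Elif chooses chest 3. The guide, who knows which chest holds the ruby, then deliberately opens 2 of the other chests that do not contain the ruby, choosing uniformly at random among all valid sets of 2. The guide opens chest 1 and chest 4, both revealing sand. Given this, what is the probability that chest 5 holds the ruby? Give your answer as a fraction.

2/5

Apply Bayes' rule, conditioning on where the ruby actually is.
If it is in either of chests 1 and 4 (prior 1/5 each): that chest was opened and seen not to hold the prize — ruled out; weight (1/5)·0 = 0 each.
If it is in either of chests 2 and 5 (prior 1/5 each): the guide has 3 equally likely choices, so probability 1/3; weight (1/5)·(1/3) = 1/15 each.
If it is in chest 3 (prior 1/5): the guide has 6 equally likely choices, so probability 1/6; weight (1/5)·(1/6) = 1/30.
The weights sum to 1/6.
So P(the ruby in chest 5 | the guide opened chest 1 and chest 4) = (1/15) / (1/6) = 2/5.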